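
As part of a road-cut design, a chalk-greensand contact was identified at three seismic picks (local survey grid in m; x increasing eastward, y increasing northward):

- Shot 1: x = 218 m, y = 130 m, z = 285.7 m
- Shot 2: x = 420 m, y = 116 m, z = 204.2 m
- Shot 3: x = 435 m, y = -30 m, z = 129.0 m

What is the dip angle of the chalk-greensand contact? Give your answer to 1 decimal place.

Let the plane be z = a·x + b·y + c.
Shot 2−Shot 1: 202a − 14b = −81.5;  Shot 3−Shot 1: 217a − 160b = −156.7.
Solving gives a = −0.37041, b = 0.47701.
Gradient magnitude |∇z| = √(a² + b²) = √(0.13720 + 0.22754) = 0.60394.
True dip = arctan(0.60394) = 31.1°, dipping toward SE (azimuth ≈ 142°).

31.1°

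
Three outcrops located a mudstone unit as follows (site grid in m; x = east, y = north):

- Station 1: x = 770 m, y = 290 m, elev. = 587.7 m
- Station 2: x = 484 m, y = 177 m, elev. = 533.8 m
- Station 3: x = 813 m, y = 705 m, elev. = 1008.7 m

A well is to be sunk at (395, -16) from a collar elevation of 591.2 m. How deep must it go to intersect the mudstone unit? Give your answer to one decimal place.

Let the plane be z = a·x + b·y + c.
Station 2−Station 1: −286a − 113b = −53.9;  Station 3−Station 1: 43a + 415b = 421.
Solving gives a = −0.22142, b = 1.03740.
Then c = 587.7 − a·770 − b·290 = 457.35.
At (395, -16): z_contact = −87.46 − 16.60 + 457.35 = 353.29 m.
Depth below ground = 591.2 − 353.29 = 237.9 m.

237.9 m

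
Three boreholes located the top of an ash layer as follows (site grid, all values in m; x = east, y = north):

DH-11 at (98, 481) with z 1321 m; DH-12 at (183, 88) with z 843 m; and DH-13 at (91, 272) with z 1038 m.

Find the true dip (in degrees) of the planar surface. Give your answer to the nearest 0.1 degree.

55.3°

Two edge vectors: DH-11→DH-12 = (85, -393, -478), DH-11→DH-13 = (-7, -209, -283).
Normal n = (DH-11→DH-12) × (DH-11→DH-13) = (11317, 27401, -20516).
So ∂z/∂x = −n_x/n_z = 0.55162 and ∂z/∂y = −n_y/n_z = 1.33559.
Gradient magnitude |∇z| = √(a² + b²) = √(0.30428 + 1.78381) = 1.44502.
True dip = arctan(1.44502) = 55.3°, dipping toward SSW (azimuth ≈ 202°).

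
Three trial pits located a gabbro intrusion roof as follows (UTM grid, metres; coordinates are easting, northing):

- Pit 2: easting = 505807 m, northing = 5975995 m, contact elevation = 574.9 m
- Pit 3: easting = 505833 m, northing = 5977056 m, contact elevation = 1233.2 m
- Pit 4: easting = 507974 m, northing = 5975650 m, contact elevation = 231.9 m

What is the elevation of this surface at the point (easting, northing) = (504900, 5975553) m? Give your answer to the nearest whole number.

Let the plane be z = a·easting + b·northing + c.
Pit 3−Pit 2: 26a + 1061b = 658.3;  Pit 4−Pit 2: 2167a − 345b = −343.
Solving gives a = −0.05927218, b = 0.62190488.
Then c = 574.9 − a·505807 − b·5975995 = −3685945.26.
At (504900, 5975553): z = −29926.5 + 3716225.6 − 3685945.26 = 353.8 m.

354 m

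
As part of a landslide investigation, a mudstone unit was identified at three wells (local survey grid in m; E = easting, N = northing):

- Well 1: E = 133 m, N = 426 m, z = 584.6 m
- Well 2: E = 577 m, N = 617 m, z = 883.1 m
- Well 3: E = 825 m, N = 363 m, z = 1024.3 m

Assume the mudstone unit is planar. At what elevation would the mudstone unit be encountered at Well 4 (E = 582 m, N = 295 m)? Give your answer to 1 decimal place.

863.5 m

Two edge vectors: Well 1→Well 2 = (444, 191, 298.5), Well 1→Well 3 = (692, -63, 439.7).
Normal n = (Well 1→Well 2) × (Well 1→Well 3) = (102788.2, 11335.2, -160144).
So ∂z/∂E = −n_x/n_z = 0.64185 and ∂z/∂N = −n_y/n_z = 0.07078.
Intercept c from Well 1: 584.6 − 85.37 − 30.15 = 469.08.
At (582, 295): z = 373.6 + 20.9 + 469.08 = 863.5 m.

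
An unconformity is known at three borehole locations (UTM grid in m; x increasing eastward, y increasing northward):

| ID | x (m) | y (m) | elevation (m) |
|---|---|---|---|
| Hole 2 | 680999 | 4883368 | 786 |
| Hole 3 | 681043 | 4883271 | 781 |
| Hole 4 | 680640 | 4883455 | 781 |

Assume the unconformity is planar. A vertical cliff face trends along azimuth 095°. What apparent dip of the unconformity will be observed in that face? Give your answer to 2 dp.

Two edge vectors: Hole 2→Hole 3 = (44, -97, -5), Hole 2→Hole 4 = (-359, 87, -5).
Normal n = (Hole 2→Hole 3) × (Hole 2→Hole 4) = (920, 2015, -30995).
So ∂z/∂x = −n_x/n_z = 0.02968 and ∂z/∂y = −n_y/n_z = 0.06501.
Unit vector along 095° is (sin 95°, cos 95°) = (0.9962, -0.0872).
Slope in that direction = a·(0.9962) + b·(-0.0872) = 0.02390.
Apparent dip = arctan|0.02390| = 1.37° (true dip is 4.1°, so apparent ≤ true as expected).

1.37°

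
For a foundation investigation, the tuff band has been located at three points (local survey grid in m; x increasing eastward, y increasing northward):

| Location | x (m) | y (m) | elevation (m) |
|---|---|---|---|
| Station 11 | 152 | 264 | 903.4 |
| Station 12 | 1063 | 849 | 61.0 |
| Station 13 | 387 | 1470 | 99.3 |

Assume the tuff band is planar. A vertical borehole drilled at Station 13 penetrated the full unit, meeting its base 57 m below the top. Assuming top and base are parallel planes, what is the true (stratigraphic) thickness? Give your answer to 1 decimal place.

44.6 m

Two edge vectors: Station 11→Station 12 = (911, 585, -842.4), Station 11→Station 13 = (235, 1206, -804.1).
Normal n = (Station 11→Station 12) × (Station 11→Station 13) = (545535.9, 534571.1, 961191).
So ∂z/∂x = −n_x/n_z = −0.56756 and ∂z/∂y = −n_y/n_z = −0.55615.
|∇z| = √(a²+b²) = 0.79463, so dip δ = arctan(0.79463) = 38.47°.
True thickness = vertical thickness × cos δ = 57 × cos 38.47° = 44.6 m.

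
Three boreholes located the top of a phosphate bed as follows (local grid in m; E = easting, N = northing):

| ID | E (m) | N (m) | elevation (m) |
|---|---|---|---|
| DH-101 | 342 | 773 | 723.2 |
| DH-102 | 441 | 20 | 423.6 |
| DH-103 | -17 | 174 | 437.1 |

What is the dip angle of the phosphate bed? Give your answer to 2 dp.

23.09°

Let the plane be z = a·E + b·N + c.
DH-102−DH-101: 99a − 753b = −299.6;  DH-103−DH-101: −359a − 599b = −286.1.
Solving gives a = 0.10913, b = 0.41222.
Gradient magnitude |∇z| = √(a² + b²) = √(0.01191 + 0.16993) = 0.42642.
True dip = arctan(0.42642) = 23.09°, dipping toward SSW (azimuth ≈ 195°).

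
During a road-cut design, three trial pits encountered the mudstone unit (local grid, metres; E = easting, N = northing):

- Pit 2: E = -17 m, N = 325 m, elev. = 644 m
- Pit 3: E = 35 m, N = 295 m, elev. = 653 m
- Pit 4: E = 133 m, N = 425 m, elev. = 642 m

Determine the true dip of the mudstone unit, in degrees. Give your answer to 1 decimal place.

9.8°

Let the plane be z = a·E + b·N + c.
Pit 3−Pit 2: 52a − 30b = 9;  Pit 4−Pit 2: 150a + 100b = −2.
Solving gives a = 0.08660, b = −0.14990.
Gradient magnitude |∇z| = √(a² + b²) = √(0.00750 + 0.02247) = 0.17311.
True dip = arctan(0.17311) = 9.8°, dipping toward NNW (azimuth ≈ 330°).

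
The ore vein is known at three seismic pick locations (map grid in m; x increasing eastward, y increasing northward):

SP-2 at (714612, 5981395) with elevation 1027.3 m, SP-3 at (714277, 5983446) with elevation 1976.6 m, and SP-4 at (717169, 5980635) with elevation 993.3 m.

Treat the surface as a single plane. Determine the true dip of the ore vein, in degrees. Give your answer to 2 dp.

26.63°

Let the plane be z = a·x + b·y + c.
SP-3−SP-2: −335a + 2051b = 949.3;  SP-4−SP-2: 2557a − 760b = −34.
Solving gives a = 0.13061, b = 0.48418.
Gradient magnitude |∇z| = √(a² + b²) = √(0.01706 + 0.23443) = 0.50149.
True dip = arctan(0.50149) = 26.63°, dipping toward SSW (azimuth ≈ 195°).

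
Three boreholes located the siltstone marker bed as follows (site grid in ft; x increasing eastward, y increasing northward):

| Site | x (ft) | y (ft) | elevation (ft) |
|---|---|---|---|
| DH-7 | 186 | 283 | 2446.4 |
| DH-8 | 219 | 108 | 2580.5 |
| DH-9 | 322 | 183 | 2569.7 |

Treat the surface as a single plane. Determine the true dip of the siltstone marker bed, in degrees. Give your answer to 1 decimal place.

38.6°

Two edge vectors: DH-7→DH-8 = (33, -175, 134.1), DH-7→DH-9 = (136, -100, 123.3).
Normal n = (DH-7→DH-8) × (DH-7→DH-9) = (-8167.5, 14168.7, 20500).
So ∂z/∂x = −n_x/n_z = 0.39841 and ∂z/∂y = −n_y/n_z = −0.69116.
Gradient magnitude |∇z| = √(a² + b²) = √(0.15873 + 0.47770) = 0.79777.
True dip = arctan(0.79777) = 38.6°, dipping toward NNW (azimuth ≈ 330°).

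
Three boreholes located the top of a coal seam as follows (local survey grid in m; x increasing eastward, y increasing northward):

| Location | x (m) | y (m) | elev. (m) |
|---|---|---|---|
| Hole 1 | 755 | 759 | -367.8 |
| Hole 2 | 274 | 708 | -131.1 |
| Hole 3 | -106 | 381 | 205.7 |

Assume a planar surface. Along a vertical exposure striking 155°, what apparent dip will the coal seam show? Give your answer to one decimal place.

Let the plane be z = a·x + b·y + c.
Hole 2−Hole 1: −481a − 51b = 236.7;  Hole 3−Hole 1: −861a − 378b = 573.5.
Solving gives a = −0.43670, b = −0.52249.
Unit vector along 155° is (sin 155°, cos 155°) = (0.4226, -0.9063).
Slope in that direction = a·(0.4226) + b·(-0.9063) = 0.28898.
Apparent dip = arctan|0.28898| = 16.1° (true dip is 34.3°, so apparent ≤ true as expected).

16.1°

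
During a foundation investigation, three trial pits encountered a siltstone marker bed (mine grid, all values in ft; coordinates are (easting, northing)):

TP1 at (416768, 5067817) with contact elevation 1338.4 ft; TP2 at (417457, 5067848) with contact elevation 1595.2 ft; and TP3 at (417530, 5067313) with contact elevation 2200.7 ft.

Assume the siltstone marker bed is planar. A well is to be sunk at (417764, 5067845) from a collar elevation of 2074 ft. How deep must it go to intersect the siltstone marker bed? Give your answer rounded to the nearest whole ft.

346 ft

Let the plane be z = a·E + b·N + c.
TP2−TP1: 689a + 31b = 256.8;  TP3−TP1: 762a − 504b = 862.3.
Solving gives a = 0.42105086, b = −1.07432390.
Then c = 1338.4 − a·416768 − b·5067817 = 5270334.81.
At (417764, 5067845): z_contact = 175899.9 − 5444507.0 + 5270334.81 = 1727.7 ft.
Depth below ground = 2074 − 1727.7 = 346 ft.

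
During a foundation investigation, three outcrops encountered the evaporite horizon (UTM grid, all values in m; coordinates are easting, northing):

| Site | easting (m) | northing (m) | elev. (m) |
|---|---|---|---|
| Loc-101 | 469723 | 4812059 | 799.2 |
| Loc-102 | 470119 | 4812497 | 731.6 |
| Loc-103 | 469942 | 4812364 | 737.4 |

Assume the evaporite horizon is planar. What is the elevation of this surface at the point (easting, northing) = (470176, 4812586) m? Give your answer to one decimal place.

Two edge vectors: Loc-101→Loc-102 = (396, 438, -67.6), Loc-101→Loc-103 = (219, 305, -61.8).
Normal n = (Loc-101→Loc-102) × (Loc-101→Loc-103) = (-6450.4, 9668.4, 24858).
So ∂z/∂easting = −n_x/n_z = 0.259489903 and ∂z/∂northing = −n_y/n_z = −0.388945209.
Intercept c from Loc-101: 799.2 − 121888.38 + 1871627.29 = 1750538.12.
At (470176, 4812586): z = 122005.9 − 1871832.3 + 1750538.12 = 711.8 m.

711.8 m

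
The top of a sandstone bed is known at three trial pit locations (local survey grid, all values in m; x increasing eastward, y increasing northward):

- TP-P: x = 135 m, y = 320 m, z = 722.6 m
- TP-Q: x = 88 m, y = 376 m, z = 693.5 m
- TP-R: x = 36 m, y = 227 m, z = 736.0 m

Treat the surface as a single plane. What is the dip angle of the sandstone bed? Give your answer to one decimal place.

22.1°

Two edge vectors: TP-P→TP-Q = (-47, 56, -29.1), TP-P→TP-R = (-99, -93, 13.4).
Normal n = (TP-P→TP-Q) × (TP-P→TP-R) = (-1955.9, 3510.7, 9915).
So ∂z/∂x = −n_x/n_z = 0.19727 and ∂z/∂y = −n_y/n_z = −0.35408.
Gradient magnitude |∇z| = √(a² + b²) = √(0.03891 + 0.12537) = 0.40532.
True dip = arctan(0.40532) = 22.1°, dipping toward NNW (azimuth ≈ 331°).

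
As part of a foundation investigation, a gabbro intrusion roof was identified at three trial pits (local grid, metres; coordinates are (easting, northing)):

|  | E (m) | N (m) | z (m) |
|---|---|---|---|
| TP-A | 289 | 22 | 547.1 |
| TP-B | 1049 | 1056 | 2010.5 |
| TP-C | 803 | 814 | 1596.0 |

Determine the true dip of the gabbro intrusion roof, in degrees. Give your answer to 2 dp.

Let the plane be z = a·E + b·N + c.
TP-B−TP-A: 760a + 1034b = 1463.4;  TP-C−TP-A: 514a + 792b = 1048.9.
Solving gives a = 1.05687, b = 0.63847.
Gradient magnitude |∇z| = √(a² + b²) = √(1.11698 + 0.40764) = 1.23476.
True dip = arctan(1.23476) = 51.00°, dipping toward WSW (azimuth ≈ 239°).

51.00°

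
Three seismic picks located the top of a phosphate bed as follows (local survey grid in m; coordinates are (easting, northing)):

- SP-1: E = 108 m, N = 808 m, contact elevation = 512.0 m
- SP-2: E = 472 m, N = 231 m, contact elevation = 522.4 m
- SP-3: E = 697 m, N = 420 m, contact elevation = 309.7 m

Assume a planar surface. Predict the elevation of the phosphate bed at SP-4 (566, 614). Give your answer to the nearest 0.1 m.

Let the plane be z = a·E + b·N + c.
SP-2−SP-1: 364a − 577b = 10.4;  SP-3−SP-1: 589a − 388b = −202.3.
Solving gives a = −0.60800, b = −0.40158.
Then c = 512 − a·108 − b·808 = 902.14.
At (566, 614): z = −344.1 − 246.6 + 902.14 = 311.4 m.

311.4 m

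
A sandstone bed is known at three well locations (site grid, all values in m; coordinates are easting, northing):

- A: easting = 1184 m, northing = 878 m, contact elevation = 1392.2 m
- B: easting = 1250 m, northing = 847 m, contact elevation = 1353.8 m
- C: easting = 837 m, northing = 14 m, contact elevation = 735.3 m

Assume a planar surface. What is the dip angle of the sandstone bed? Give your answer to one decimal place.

40.6°

Two edge vectors: A→B = (66, -31, -38.4), A→C = (-347, -864, -656.9).
Normal n = (A→B) × (A→C) = (-12813.7, 56680.2, -67781).
So ∂z/∂easting = −n_x/n_z = −0.18905 and ∂z/∂northing = −n_y/n_z = 0.83623.
Gradient magnitude |∇z| = √(a² + b²) = √(0.03574 + 0.69927) = 0.85733.
True dip = arctan(0.85733) = 40.6°, dipping toward SSE (azimuth ≈ 167°).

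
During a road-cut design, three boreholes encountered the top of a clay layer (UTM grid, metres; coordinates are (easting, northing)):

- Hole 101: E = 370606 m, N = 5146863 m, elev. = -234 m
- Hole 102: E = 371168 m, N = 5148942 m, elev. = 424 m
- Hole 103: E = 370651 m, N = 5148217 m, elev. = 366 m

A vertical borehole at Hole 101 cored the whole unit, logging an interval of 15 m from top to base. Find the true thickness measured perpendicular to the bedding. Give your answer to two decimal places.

12.26 m

Two edge vectors: Hole 101→Hole 102 = (562, 2079, 658), Hole 101→Hole 103 = (45, 1354, 600).
Normal n = (Hole 101→Hole 102) × (Hole 101→Hole 103) = (356468, -307590, 667393).
So ∂z/∂E = −n_x/n_z = −0.53412 and ∂z/∂N = −n_y/n_z = 0.46088.
|∇z| = √(a²+b²) = 0.70548, so dip δ = arctan(0.70548) = 35.20°.
True thickness = vertical thickness × cos δ = 15 × cos 35.20° = 12.26 m.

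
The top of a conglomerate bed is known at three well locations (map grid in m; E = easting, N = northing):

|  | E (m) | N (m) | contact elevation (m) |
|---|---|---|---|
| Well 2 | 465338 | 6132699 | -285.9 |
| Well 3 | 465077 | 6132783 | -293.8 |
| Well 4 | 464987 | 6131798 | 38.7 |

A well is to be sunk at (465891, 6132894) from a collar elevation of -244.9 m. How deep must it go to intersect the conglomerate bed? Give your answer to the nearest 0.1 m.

Two edge vectors: Well 2→Well 3 = (-261, 84, -7.9), Well 2→Well 4 = (-351, -901, 324.6).
Normal n = (Well 2→Well 3) × (Well 2→Well 4) = (20148.5, 87493.5, 264645).
So ∂z/∂E = −n_x/n_z = −0.076134066 and ∂z/∂N = −n_y/n_z = −0.330607040.
Intercept c from Well 2: -285.9 + 35428.07 + 2027513.46 = 2062655.64.
At (465891, 6132894): z_contact = −35470.18 − 2027577.93 + 2062655.64 = -392.47 m.
Depth below ground = -244.9 − (-392.47) = 147.6 m.

147.6 m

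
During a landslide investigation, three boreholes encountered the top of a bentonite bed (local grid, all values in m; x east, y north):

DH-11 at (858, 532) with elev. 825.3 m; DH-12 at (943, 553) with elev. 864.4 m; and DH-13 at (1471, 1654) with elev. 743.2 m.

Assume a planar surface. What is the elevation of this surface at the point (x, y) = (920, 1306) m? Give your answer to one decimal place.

569.2 m

Let the plane be z = a·x + b·y + c.
DH-12−DH-11: 85a + 21b = 39.1;  DH-13−DH-11: 613a + 1122b = −82.1.
Solving gives a = 0.552678, b = −0.375126.
Then c = 825.3 − a·858 − b·532 = 550.67.
At (920, 1306): z = 508.5 − 489.9 + 550.67 = 569.2 m.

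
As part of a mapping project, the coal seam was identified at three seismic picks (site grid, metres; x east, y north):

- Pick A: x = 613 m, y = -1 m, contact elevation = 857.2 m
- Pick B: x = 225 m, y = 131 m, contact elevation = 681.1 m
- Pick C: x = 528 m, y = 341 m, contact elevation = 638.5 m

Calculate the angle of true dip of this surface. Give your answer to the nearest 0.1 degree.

32.2°

Let the plane be z = a·x + b·y + c.
Pick B−Pick A: −388a + 132b = −176.1;  Pick C−Pick A: −85a + 342b = −218.7.
Solving gives a = 0.25814, b = −0.57532.
Gradient magnitude |∇z| = √(a² + b²) = √(0.06664 + 0.33099) = 0.63057.
True dip = arctan(0.63057) = 32.2°, dipping toward NNW (azimuth ≈ 336°).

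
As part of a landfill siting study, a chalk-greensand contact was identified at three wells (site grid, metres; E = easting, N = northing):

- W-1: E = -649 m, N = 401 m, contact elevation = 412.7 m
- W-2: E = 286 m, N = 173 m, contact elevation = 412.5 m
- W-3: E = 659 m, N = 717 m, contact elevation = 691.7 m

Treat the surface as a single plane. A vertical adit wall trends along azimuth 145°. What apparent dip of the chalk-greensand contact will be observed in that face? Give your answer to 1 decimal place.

16.6°

Let the plane be z = a·E + b·N + c.
W-2−W-1: 935a − 228b = −0.2;  W-3−W-1: 1308a + 316b = 279.
Solving gives a = 0.10704, b = 0.43984.
Unit vector along 145° is (sin 145°, cos 145°) = (0.5736, -0.8192).
Slope in that direction = a·(0.5736) + b·(-0.8192) = −0.29890.
Apparent dip = arctan|0.29890| = 16.6° (true dip is 24.4°, so apparent ≤ true as expected).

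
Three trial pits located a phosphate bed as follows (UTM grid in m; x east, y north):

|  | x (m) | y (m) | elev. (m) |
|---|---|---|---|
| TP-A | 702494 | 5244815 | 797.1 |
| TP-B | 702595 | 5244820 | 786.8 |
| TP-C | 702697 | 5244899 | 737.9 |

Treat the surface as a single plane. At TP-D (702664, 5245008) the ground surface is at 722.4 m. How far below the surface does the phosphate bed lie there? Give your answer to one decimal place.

38.7 m

Let the plane be z = a·x + b·y + c.
TP-B−TP-A: 101a + 5b = −10.3;  TP-C−TP-A: 203a + 84b = −59.2.
Solving gives a = −0.076208328, b = −0.520591779.
Then c = 797.1 − a·702494 − b·5244815 = 2784740.57.
At (702664, 5245008): z_contact = −53548.85 − 2730508.05 + 2784740.57 = 683.67 m.
Depth below ground = 722.4 − 683.67 = 38.7 m.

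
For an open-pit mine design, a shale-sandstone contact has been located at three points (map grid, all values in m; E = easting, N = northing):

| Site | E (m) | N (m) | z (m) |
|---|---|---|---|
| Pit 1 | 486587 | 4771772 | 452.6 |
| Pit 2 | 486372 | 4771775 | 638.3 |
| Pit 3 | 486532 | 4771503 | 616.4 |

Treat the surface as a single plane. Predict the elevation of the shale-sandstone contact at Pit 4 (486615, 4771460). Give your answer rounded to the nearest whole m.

563 m

Two edge vectors: Pit 1→Pit 2 = (-215, 3, 185.7), Pit 1→Pit 3 = (-55, -269, 163.8).
Normal n = (Pit 1→Pit 2) × (Pit 1→Pit 3) = (50444.7, 25003.5, 58000).
So ∂z/∂E = −n_x/n_z = −0.86973621 and ∂z/∂N = −n_y/n_z = −0.43109483.
Intercept c from Pit 1: 452.6 + 423202.33 + 2057086.23 = 2480741.16.
At (486615, 4771460): z = −423226.7 − 2056951.7 + 2480741.16 = 562.7 m.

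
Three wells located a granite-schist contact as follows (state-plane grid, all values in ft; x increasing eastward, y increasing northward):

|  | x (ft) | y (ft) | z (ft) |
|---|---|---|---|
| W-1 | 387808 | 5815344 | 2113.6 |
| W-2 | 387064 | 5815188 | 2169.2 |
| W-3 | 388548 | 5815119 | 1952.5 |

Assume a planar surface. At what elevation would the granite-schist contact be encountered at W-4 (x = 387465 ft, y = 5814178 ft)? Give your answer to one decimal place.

1834.8 ft

Two edge vectors: W-1→W-2 = (-744, -156, 55.6), W-1→W-3 = (740, -225, -161.1).
Normal n = (W-1→W-2) × (W-1→W-3) = (37641.6, -78714.4, 282840).
So ∂z/∂x = −n_x/n_z = −0.133084429 and ∂z/∂y = −n_y/n_z = 0.278300099.
Intercept c from W-1: 2113.6 + 51611.21 − 1618410.81 = −1564686.00.
At (387465, 5814178): z = −51565.6 + 1618086.3 − 1564686.00 = 1834.8 ft.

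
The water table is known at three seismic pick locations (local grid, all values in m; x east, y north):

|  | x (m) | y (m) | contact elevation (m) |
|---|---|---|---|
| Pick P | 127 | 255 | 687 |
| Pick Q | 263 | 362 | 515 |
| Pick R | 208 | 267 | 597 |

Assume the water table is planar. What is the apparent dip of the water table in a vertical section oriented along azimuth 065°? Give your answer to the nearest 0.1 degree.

Two edge vectors: Pick P→Pick Q = (136, 107, -172), Pick P→Pick R = (81, 12, -90).
Normal n = (Pick P→Pick Q) × (Pick P→Pick R) = (-7566, -1692, -7035).
So ∂z/∂x = −n_x/n_z = −1.07548 and ∂z/∂y = −n_y/n_z = −0.24051.
Unit vector along 065° is (sin 65°, cos 65°) = (0.9063, 0.4226).
Slope in that direction = a·(0.9063) + b·(0.4226) = −1.07636.
Apparent dip = arctan|1.07636| = 47.1° (true dip is 47.8°, so apparent ≤ true as expected).

47.1°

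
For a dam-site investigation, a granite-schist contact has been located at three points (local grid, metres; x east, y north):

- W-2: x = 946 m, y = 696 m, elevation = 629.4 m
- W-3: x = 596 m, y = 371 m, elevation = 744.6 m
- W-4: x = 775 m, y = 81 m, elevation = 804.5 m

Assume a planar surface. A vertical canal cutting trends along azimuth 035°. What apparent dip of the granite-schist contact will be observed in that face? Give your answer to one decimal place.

Let the plane be z = a·x + b·y + c.
W-3−W-2: −350a − 325b = 115.2;  W-4−W-2: −171a − 615b = 175.1.
Solving gives a = −0.08731, b = −0.26044.
Unit vector along 035° is (sin 35°, cos 35°) = (0.5736, 0.8192).
Slope in that direction = a·(0.5736) + b·(0.8192) = −0.26342.
Apparent dip = arctan|0.26342| = 14.8° (true dip is 15.4°, so apparent ≤ true as expected).

14.8°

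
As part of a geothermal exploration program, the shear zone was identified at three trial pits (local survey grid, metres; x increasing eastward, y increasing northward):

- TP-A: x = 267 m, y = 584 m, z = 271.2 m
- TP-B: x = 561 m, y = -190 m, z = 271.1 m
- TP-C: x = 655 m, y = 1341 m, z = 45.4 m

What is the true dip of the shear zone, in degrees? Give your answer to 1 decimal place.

Two edge vectors: TP-A→TP-B = (294, -774, -0.1), TP-A→TP-C = (388, 757, -225.8).
Normal n = (TP-A→TP-B) × (TP-A→TP-C) = (174844.9, 66346.4, 522870).
So ∂z/∂x = −n_x/n_z = −0.33439 and ∂z/∂y = −n_y/n_z = −0.12689.
Gradient magnitude |∇z| = √(a² + b²) = √(0.11182 + 0.01610) = 0.35766.
True dip = arctan(0.35766) = 19.7°, dipping toward ENE (azimuth ≈ 069°).

19.7°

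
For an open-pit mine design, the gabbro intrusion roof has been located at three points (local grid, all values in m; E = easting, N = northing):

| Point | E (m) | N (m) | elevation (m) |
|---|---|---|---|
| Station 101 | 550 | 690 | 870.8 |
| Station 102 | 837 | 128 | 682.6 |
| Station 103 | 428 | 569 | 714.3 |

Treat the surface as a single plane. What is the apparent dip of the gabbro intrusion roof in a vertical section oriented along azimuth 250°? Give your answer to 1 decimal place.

39.3°

Two edge vectors: Station 101→Station 102 = (287, -562, -188.2), Station 101→Station 103 = (-122, -121, -156.5).
Normal n = (Station 101→Station 102) × (Station 101→Station 103) = (65180.8, 67875.9, -103291).
So ∂z/∂E = −n_x/n_z = 0.63104 and ∂z/∂N = −n_y/n_z = 0.65713.
Unit vector along 250° is (sin 250°, cos 250°) = (-0.9397, -0.3420).
Slope in that direction = a·(-0.9397) + b·(-0.3420) = −0.81774.
Apparent dip = arctan|0.81774| = 39.3° (true dip is 42.3°, so apparent ≤ true as expected).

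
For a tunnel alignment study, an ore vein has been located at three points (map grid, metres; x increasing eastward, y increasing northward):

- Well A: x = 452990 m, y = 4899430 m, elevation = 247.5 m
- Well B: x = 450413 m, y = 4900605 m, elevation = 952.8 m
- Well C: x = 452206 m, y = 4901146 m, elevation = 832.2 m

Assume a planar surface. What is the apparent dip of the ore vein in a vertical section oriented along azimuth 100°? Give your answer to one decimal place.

Let the plane be z = a·x + b·y + c.
Well B−Well A: −2577a + 1175b = 705.3;  Well C−Well A: −784a + 1716b = 584.7.
Solving gives a = −0.14947, b = 0.27245.
Unit vector along 100° is (sin 100°, cos 100°) = (0.9848, -0.1736).
Slope in that direction = a·(0.9848) + b·(-0.1736) = −0.19451.
Apparent dip = arctan|0.19451| = 11.0° (true dip is 17.3°, so apparent ≤ true as expected).

11.0°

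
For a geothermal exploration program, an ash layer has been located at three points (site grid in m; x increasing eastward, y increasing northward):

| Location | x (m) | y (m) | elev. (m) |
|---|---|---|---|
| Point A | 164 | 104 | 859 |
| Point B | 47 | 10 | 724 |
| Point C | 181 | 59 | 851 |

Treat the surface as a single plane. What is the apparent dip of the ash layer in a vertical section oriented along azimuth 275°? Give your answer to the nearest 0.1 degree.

Two edge vectors: Point A→Point B = (-117, -94, -135), Point A→Point C = (17, -45, -8).
Normal n = (Point A→Point B) × (Point A→Point C) = (-5323, -3231, 6863).
So ∂z/∂x = −n_x/n_z = 0.77561 and ∂z/∂y = −n_y/n_z = 0.47079.
Unit vector along 275° is (sin 275°, cos 275°) = (-0.9962, 0.0872).
Slope in that direction = a·(-0.9962) + b·(0.0872) = −0.73163.
Apparent dip = arctan|0.73163| = 36.2° (true dip is 42.2°, so apparent ≤ true as expected).

36.2°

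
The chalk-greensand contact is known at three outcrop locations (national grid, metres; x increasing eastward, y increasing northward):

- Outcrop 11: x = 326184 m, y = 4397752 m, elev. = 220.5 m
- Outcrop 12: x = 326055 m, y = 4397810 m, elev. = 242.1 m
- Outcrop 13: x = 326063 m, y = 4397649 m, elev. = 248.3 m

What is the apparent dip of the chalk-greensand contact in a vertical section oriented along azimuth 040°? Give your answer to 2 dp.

Let the plane be z = a·x + b·y + c.
Outcrop 12−Outcrop 11: −129a + 58b = 21.6;  Outcrop 13−Outcrop 11: −121a − 103b = 27.8.
Solving gives a = −0.18898, b = −0.04790.
Unit vector along 040° is (sin 40°, cos 40°) = (0.6428, 0.7660).
Slope in that direction = a·(0.6428) + b·(0.7660) = −0.15817.
Apparent dip = arctan|0.15817| = 8.99° (true dip is 11.0°, so apparent ≤ true as expected).

8.99°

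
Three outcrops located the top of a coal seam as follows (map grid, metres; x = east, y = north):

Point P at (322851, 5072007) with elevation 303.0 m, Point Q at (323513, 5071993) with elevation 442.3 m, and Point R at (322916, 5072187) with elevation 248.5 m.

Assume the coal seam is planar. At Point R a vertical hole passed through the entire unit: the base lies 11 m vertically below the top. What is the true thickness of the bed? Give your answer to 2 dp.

Let the plane be z = a·x + b·y + c.
Point Q−Point P: 662a − 14b = 139.3;  Point R−Point P: 65a + 180b = −54.5.
Solving gives a = 0.20247, b = −0.37589.
|∇z| = √(a²+b²) = 0.42696, so dip δ = arctan(0.42696) = 23.12°.
True thickness = vertical thickness × cos δ = 11 × cos 23.12° = 10.12 m.

10.12 m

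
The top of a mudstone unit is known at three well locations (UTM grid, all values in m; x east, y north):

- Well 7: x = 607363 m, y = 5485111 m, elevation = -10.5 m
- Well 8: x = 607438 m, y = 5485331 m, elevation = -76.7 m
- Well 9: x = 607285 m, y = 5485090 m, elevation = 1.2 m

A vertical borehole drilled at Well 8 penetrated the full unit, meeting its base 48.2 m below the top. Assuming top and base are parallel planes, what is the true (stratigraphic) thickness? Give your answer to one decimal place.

46.4 m

Let the plane be z = a·x + b·y + c.
Well 8−Well 7: 75a + 220b = −66.2;  Well 9−Well 7: −78a − 21b = 11.7.
Solving gives a = −0.07596, b = −0.27501.
|∇z| = √(a²+b²) = 0.28531, so dip δ = arctan(0.28531) = 15.92°.
True thickness = vertical thickness × cos δ = 48.2 × cos 15.92° = 46.4 m.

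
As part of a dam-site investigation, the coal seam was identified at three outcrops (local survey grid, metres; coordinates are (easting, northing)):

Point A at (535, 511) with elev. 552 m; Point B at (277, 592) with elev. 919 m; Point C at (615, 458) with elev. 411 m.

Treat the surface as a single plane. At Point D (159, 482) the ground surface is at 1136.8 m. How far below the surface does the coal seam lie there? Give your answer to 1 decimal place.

193.4 m

Let the plane be z = a·E + b·N + c.
Point B−Point A: −258a + 81b = 367;  Point C−Point A: 80a − 53b = −141.
Solving gives a = −1.11621, b = 0.97554.
Then c = 552 − a·535 − b·511 = 650.67.
At (159, 482): z_contact = −177.48 + 470.21 + 650.67 = 943.40 m.
Depth below ground = 1136.8 − 943.40 = 193.4 m.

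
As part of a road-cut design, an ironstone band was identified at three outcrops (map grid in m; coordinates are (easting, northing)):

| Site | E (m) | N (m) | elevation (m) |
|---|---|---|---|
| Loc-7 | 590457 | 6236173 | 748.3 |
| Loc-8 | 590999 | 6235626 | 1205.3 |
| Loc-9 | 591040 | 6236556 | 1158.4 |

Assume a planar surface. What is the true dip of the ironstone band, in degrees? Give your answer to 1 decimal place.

Let the plane be z = a·E + b·N + c.
Loc-8−Loc-7: 542a − 547b = 457;  Loc-9−Loc-7: 583a + 383b = 410.1.
Solving gives a = 0.75853, b = −0.08387.
Gradient magnitude |∇z| = √(a² + b²) = √(0.57537 + 0.00703) = 0.76315.
True dip = arctan(0.76315) = 37.3°, dipping toward W (azimuth ≈ 276°).

37.3°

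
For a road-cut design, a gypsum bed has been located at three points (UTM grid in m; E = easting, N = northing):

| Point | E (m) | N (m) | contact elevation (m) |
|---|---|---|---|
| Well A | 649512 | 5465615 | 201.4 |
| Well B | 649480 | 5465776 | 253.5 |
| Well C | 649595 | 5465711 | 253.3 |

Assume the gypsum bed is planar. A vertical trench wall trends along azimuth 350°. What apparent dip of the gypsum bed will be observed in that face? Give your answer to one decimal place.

17.9°

Two edge vectors: Well A→Well B = (-32, 161, 52.1), Well A→Well C = (83, 96, 51.9).
Normal n = (Well A→Well B) × (Well A→Well C) = (3354.3, 5985.1, -16435).
So ∂z/∂E = −n_x/n_z = 0.20409 and ∂z/∂N = −n_y/n_z = 0.36417.
Unit vector along 350° is (sin 350°, cos 350°) = (-0.1736, 0.9848).
Slope in that direction = a·(-0.1736) + b·(0.9848) = 0.32319.
Apparent dip = arctan|0.32319| = 17.9° (true dip is 22.7°, so apparent ≤ true as expected).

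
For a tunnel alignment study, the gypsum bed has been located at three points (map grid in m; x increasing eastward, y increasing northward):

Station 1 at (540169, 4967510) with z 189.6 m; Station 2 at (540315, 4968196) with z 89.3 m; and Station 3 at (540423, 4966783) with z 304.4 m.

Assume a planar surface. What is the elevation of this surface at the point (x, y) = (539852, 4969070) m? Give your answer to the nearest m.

-52 m

Two edge vectors: Station 1→Station 2 = (146, 686, -100.3), Station 1→Station 3 = (254, -727, 114.8).
Normal n = (Station 1→Station 2) × (Station 1→Station 3) = (5834.7, -42237, -280386).
So ∂z/∂x = −n_x/n_z = 0.02080953 and ∂z/∂y = −n_y/n_z = −0.15063876.
Intercept c from Station 1: 189.6 − 11240.66 + 748299.56 = 737248.50.
At (539852, 4969070): z = 11234.1 − 748534.6 + 737248.50 = -52.0 m.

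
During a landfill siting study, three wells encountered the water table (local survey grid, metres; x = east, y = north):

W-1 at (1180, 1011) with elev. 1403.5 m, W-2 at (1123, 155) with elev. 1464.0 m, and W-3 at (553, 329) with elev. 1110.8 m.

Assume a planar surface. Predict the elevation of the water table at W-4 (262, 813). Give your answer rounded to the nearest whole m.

887 m

Let the plane be z = a·x + b·y + c.
W-2−W-1: −57a − 856b = 60.5;  W-3−W-1: −627a − 682b = −292.7.
Solving gives a = 0.58616, b = −0.10971.
Then c = 1403.5 − a·1180 − b·1011 = 822.75.
At (262, 813): z = 153.6 − 89.2 + 822.75 = 887.1 m.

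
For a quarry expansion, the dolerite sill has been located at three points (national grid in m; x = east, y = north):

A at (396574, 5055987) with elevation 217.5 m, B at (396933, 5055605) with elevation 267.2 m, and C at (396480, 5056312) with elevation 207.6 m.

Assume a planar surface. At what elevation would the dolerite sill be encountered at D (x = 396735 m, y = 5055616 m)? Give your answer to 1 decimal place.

237.0 m

Let the plane be z = a·x + b·y + c.
B−A: 359a − 382b = 49.7;  C−A: −94a + 325b = −9.9.
Solving gives a = 0.153165278, b = 0.013838573.
Then c = 217.5 − a·396574 − b·5055987 = −130491.51.
At (396735, 5055616): z = 60766.0 + 69962.5 − 130491.51 = 237.0 m.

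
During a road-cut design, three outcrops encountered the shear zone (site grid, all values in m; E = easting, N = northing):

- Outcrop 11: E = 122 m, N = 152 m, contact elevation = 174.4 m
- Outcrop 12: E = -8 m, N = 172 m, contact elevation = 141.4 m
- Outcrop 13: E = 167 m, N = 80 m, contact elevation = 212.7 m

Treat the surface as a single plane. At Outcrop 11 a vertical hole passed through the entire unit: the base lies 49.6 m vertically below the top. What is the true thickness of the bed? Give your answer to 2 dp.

45.15 m

Two edge vectors: Outcrop 11→Outcrop 12 = (-130, 20, -33), Outcrop 11→Outcrop 13 = (45, -72, 38.3).
Normal n = (Outcrop 11→Outcrop 12) × (Outcrop 11→Outcrop 13) = (-1610, 3494, 8460).
So ∂z/∂E = −n_x/n_z = 0.19031 and ∂z/∂N = −n_y/n_z = −0.41300.
|∇z| = √(a²+b²) = 0.45474, so dip δ = arctan(0.45474) = 24.45°.
True thickness = vertical thickness × cos δ = 49.6 × cos 24.45° = 45.15 m.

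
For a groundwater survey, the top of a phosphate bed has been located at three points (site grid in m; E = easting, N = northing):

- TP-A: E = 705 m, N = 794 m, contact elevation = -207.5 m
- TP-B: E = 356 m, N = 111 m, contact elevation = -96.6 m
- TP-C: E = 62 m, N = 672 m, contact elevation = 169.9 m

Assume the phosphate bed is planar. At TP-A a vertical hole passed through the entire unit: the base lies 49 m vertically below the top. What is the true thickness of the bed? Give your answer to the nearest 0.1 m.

41.4 m

Two edge vectors: TP-A→TP-B = (-349, -683, 110.9), TP-A→TP-C = (-643, -122, 377.4).
Normal n = (TP-A→TP-B) × (TP-A→TP-C) = (-244234.4, 60403.9, -396591).
So ∂z/∂E = −n_x/n_z = −0.61583 and ∂z/∂N = −n_y/n_z = 0.15231.
|∇z| = √(a²+b²) = 0.63439, so dip δ = arctan(0.63439) = 32.39°.
True thickness = vertical thickness × cos δ = 49 × cos 32.39° = 41.4 m.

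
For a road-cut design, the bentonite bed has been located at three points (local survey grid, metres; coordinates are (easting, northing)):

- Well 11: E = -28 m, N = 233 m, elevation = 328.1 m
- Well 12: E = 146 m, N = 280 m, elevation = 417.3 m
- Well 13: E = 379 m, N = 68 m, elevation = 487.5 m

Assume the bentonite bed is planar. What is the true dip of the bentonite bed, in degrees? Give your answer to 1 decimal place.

26.5°

Let the plane be z = a·E + b·N + c.
Well 12−Well 11: 174a + 47b = 89.2;  Well 13−Well 11: 407a − 165b = 159.4.
Solving gives a = 0.46426, b = 0.17912.
Gradient magnitude |∇z| = √(a² + b²) = √(0.21554 + 0.03208) = 0.49762.
True dip = arctan(0.49762) = 26.5°, dipping toward WSW (azimuth ≈ 249°).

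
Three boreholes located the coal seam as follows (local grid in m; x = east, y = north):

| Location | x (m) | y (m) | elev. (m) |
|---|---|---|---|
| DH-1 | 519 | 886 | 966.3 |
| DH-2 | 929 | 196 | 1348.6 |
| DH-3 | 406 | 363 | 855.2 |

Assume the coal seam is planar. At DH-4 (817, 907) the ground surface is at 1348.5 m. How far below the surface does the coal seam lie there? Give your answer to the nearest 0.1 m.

100.1 m

Let the plane be z = a·x + b·y + c.
DH-2−DH-1: 410a − 690b = 382.3;  DH-3−DH-1: −113a − 523b = −111.1.
Solving gives a = 0.94597, b = 0.00804.
Then c = 966.3 − a·519 − b·886 = 468.22.
At (817, 907): z_contact = 772.86 + 7.29 + 468.22 = 1248.37 m.
Depth below ground = 1348.5 − 1248.37 = 100.1 m.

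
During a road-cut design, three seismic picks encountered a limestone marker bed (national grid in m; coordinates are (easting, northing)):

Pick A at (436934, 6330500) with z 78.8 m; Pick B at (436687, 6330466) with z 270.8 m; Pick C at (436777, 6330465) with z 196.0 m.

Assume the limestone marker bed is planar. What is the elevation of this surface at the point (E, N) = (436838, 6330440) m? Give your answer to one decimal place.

Two edge vectors: Pick A→Pick B = (-247, -34, 192), Pick A→Pick C = (-157, -35, 117.2).
Normal n = (Pick A→Pick B) × (Pick A→Pick C) = (2735.2, -1195.6, 3307).
So ∂z/∂E = −n_x/n_z = −0.827094043 and ∂z/∂N = −n_y/n_z = 0.361536135.
Intercept c from Pick A: 78.8 + 361385.51 − 2288704.51 = −1927240.20.
At (436838, 6330440): z = −361306.1 + 2288682.8 − 1927240.20 = 136.5 m.

136.5 m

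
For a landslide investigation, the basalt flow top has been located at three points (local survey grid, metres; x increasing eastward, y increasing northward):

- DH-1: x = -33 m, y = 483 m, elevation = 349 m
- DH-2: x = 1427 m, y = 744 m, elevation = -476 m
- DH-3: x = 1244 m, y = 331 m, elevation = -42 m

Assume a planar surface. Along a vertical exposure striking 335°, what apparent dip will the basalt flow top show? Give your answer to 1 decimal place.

Let the plane be z = a·x + b·y + c.
DH-2−DH-1: 1460a + 261b = −825;  DH-3−DH-1: 1277a − 152b = −391.
Solving gives a = −0.40966, b = −0.86933.
Unit vector along 335° is (sin 335°, cos 335°) = (-0.4226, 0.9063).
Slope in that direction = a·(-0.4226) + b·(0.9063) = −0.61475.
Apparent dip = arctan|0.61475| = 31.6° (true dip is 43.9°, so apparent ≤ true as expected).

31.6°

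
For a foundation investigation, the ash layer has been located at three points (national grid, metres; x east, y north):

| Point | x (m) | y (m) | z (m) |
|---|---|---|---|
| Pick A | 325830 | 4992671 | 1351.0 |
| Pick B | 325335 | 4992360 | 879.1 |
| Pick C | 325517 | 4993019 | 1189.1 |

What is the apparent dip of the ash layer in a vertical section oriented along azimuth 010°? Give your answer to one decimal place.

21.1°

Let the plane be z = a·x + b·y + c.
Pick B−Pick A: −495a − 311b = −471.9;  Pick C−Pick A: −313a + 348b = −161.9.
Solving gives a = 0.79588, b = 0.25061.
Unit vector along 010° is (sin 10°, cos 10°) = (0.1736, 0.9848).
Slope in that direction = a·(0.1736) + b·(0.9848) = 0.38500.
Apparent dip = arctan|0.38500| = 21.1° (true dip is 39.8°, so apparent ≤ true as expected).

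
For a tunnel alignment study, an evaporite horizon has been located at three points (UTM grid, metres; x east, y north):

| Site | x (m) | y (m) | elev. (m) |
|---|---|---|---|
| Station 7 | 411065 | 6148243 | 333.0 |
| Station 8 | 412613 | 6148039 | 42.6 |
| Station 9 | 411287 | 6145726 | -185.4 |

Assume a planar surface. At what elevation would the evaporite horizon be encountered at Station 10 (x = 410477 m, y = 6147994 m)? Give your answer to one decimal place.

Two edge vectors: Station 7→Station 8 = (1548, -204, -290.4), Station 7→Station 9 = (222, -2517, -518.4).
Normal n = (Station 7→Station 8) × (Station 7→Station 9) = (-625183.2, 738014.4, -3851028).
So ∂z/∂x = −n_x/n_z = −0.162341899 and ∂z/∂y = −n_y/n_z = 0.191640881.
Intercept c from Station 7: 333 + 66733.07 − 1178254.71 = −1111188.63.
At (410477, 6147994): z = −66637.6 + 1178207.0 − 1111188.63 = 380.7 m.

380.7 m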